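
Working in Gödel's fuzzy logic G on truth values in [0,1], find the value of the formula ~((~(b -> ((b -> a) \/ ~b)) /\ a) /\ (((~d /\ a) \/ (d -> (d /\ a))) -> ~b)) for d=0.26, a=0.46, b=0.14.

1.00

(b -> a): 0.14 ≤ 0.46, so result = 1
~b: Gödel ¬ of 0.14 = 0 (operand ≠ 0)
((b -> a) \/ ~b) = max(1, 0) = 1
(b -> ((b -> a) \/ ~b)): 0.14 ≤ 1, so result = 1
~(b -> ((b -> a) \/ ~b)): Gödel ¬ of 1 = 0 (operand ≠ 0)
(~(b -> ((b -> a) \/ ~b)) /\ a) = min(0, 0.46) = 0
~d: Gödel ¬ of 0.26 = 0 (operand ≠ 0)
(~d /\ a) = min(0, 0.46) = 0
(d /\ a) = min(0.26, 0.46) = 0.26
(d -> (d /\ a)): 0.26 ≤ 0.26, so result = 1
((~d /\ a) \/ (d -> (d /\ a))) = max(0, 1) = 1
~b: Gödel ¬ of 0.14 = 0 (operand ≠ 0)
(((~d /\ a) \/ (d -> (d /\ a))) -> ~b): 1 > 0, so result = 0
((~(b -> ((b -> a) \/ ~b)) /\ a) /\ (((~d /\ a) \/ (d -> (d /\ a))) -> ~b)) = min(0, 0) = 0
~((~(b -> ((b -> a) \/ ~b)) /\ a) /\ (((~d /\ a) \/ (d -> (d /\ a))) -> ~b)): Gödel ¬ of 0 = 1 (operand is 0)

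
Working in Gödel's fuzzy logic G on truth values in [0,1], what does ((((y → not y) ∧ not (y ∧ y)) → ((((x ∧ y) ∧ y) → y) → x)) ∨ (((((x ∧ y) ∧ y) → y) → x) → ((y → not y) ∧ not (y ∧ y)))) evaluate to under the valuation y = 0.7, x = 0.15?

1.00

not y: Gödel ¬ of 0.7 = 0 (operand ≠ 0)
(y → not y): 0.7 > 0, so result = 0
(y ∧ y) = min(0.7, 0.7) = 0.7
not (y ∧ y): Gödel ¬ of 0.7 = 0 (operand ≠ 0)
((y → not y) ∧ not (y ∧ y)) = min(0, 0) = 0
(x ∧ y) = min(0.15, 0.7) = 0.15
((x ∧ y) ∧ y) = min(0.15, 0.7) = 0.15
(((x ∧ y) ∧ y) → y): 0.15 ≤ 0.7, so result = 1
((((x ∧ y) ∧ y) → y) → x): 1 > 0.15, so result = 0.15
(((y → not y) ∧ not (y ∧ y)) → ((((x ∧ y) ∧ y) → y) → x)): 0 ≤ 0.15, so result = 1
(x ∧ y) = min(0.15, 0.7) = 0.15
((x ∧ y) ∧ y) = min(0.15, 0.7) = 0.15
(((x ∧ y) ∧ y) → y): 0.15 ≤ 0.7, so result = 1
((((x ∧ y) ∧ y) → y) → x): 1 > 0.15, so result = 0.15
not y: Gödel ¬ of 0.7 = 0 (operand ≠ 0)
(y → not y): 0.7 > 0, so result = 0
(y ∧ y) = min(0.7, 0.7) = 0.7
not (y ∧ y): Gödel ¬ of 0.7 = 0 (operand ≠ 0)
((y → not y) ∧ not (y ∧ y)) = min(0, 0) = 0
(((((x ∧ y) ∧ y) → y) → x) → ((y → not y) ∧ not (y ∧ y))): 0.15 > 0, so result = 0
((((y → not y) ∧ not (y ∧ y)) → ((((x ∧ y) ∧ y) → y) → x)) ∨ (((((x ∧ y) ∧ y) → y) → x) → ((y → not y) ∧ not (y ∧ y)))) = max(1, 0) = 1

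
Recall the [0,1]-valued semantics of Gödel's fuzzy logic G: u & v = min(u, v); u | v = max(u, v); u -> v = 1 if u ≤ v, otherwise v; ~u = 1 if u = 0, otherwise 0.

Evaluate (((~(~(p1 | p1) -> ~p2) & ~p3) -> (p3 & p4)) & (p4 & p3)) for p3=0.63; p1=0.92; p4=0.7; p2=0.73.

0.63

(p1 | p1) = max(0.92, 0.92) = 0.92
~(p1 | p1): Gödel ¬ of 0.92 = 0 (operand ≠ 0)
~p2: Gödel ¬ of 0.73 = 0 (operand ≠ 0)
(~(p1 | p1) -> ~p2): 0 ≤ 0, so result = 1
~(~(p1 | p1) -> ~p2): Gödel ¬ of 1 = 0 (operand ≠ 0)
~p3: Gödel ¬ of 0.63 = 0 (operand ≠ 0)
(~(~(p1 | p1) -> ~p2) & ~p3) = min(0, 0) = 0
(p3 & p4) = min(0.63, 0.7) = 0.63
((~(~(p1 | p1) -> ~p2) & ~p3) -> (p3 & p4)): 0 ≤ 0.63, so result = 1
(p4 & p3) = min(0.7, 0.63) = 0.63
(((~(~(p1 | p1) -> ~p2) & ~p3) -> (p3 & p4)) & (p4 & p3)) = min(1, 0.63) = 0.63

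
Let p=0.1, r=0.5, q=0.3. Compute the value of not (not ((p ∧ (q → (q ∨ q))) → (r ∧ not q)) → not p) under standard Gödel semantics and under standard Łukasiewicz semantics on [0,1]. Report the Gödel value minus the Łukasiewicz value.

1.00

Gödel evaluation:
  (q ∨ q) = max(0.3, 0.3) = 0.3
  (q → (q ∨ q)): 0.3 ≤ 0.3, so result = 1
  (p ∧ (q → (q ∨ q))) = min(0.1, 1) = 0.1
  not q: Gödel ¬ of 0.3 = 0 (operand ≠ 0)
  (r ∧ not q) = min(0.5, 0) = 0
  ((p ∧ (q → (q ∨ q))) → (r ∧ not q)): 0.1 > 0, so result = 0
  not ((p ∧ (q → (q ∨ q))) → (r ∧ not q)): Gödel ¬ of 0 = 1 (operand is 0)
  not p: Gödel ¬ of 0.1 = 0 (operand ≠ 0)
  (not ((p ∧ (q → (q ∨ q))) → (r ∧ not q)) → not p): 1 > 0, so result = 0
  not (not ((p ∧ (q → (q ∨ q))) → (r ∧ not q)) → not p): Gödel ¬ of 0 = 1 (operand is 0)
  Gödel value = 1
Łukasiewicz evaluation:
  (q ∨ q) = max(0.3, 0.3) = 0.3
  (q → (q ∨ q)): min(1, 1 − 0.3 + 0.3) = 1
  (p ∧ (q → (q ∨ q))) = min(0.1, 1) = 0.1
  not q: Łukasiewicz ¬ gives 1 − 0.3 = 0.7
  (r ∧ not q) = min(0.5, 0.7) = 0.5
  ((p ∧ (q → (q ∨ q))) → (r ∧ not q)): min(1, 1 − 0.1 + 0.5) = 1
  not ((p ∧ (q → (q ∨ q))) → (r ∧ not q)): Łukasiewicz ¬ gives 1 − 1 = 0
  not p: Łukasiewicz ¬ gives 1 − 0.1 = 0.9
  (not ((p ∧ (q → (q ∨ q))) → (r ∧ not q)) → not p): min(1, 1 − 0 + 0.9) = 1
  not (not ((p ∧ (q → (q ∨ q))) → (r ∧ not q)) → not p): Łukasiewicz ¬ gives 1 − 1 = 0
  Łukasiewicz value = 0
Difference: 1 − 0 = 1.00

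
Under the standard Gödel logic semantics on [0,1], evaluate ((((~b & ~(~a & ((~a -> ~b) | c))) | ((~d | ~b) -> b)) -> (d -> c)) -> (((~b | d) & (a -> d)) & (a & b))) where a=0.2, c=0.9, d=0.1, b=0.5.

0.10

~b: Gödel ¬ of 0.5 = 0 (operand ≠ 0)
~a: Gödel ¬ of 0.2 = 0 (operand ≠ 0)
~a: Gödel ¬ of 0.2 = 0 (operand ≠ 0)
~b: Gödel ¬ of 0.5 = 0 (operand ≠ 0)
(~a -> ~b): 0 ≤ 0, so result = 1
((~a -> ~b) | c) = max(1, 0.9) = 1
(~a & ((~a -> ~b) | c)) = min(0, 1) = 0
~(~a & ((~a -> ~b) | c)): Gödel ¬ of 0 = 1 (operand is 0)
(~b & ~(~a & ((~a -> ~b) | c))) = min(0, 1) = 0
~d: Gödel ¬ of 0.1 = 0 (operand ≠ 0)
~b: Gödel ¬ of 0.5 = 0 (operand ≠ 0)
(~d | ~b) = max(0, 0) = 0
((~d | ~b) -> b): 0 ≤ 0.5, so result = 1
((~b & ~(~a & ((~a -> ~b) | c))) | ((~d | ~b) -> b)) = max(0, 1) = 1
(d -> c): 0.1 ≤ 0.9, so result = 1
(((~b & ~(~a & ((~a -> ~b) | c))) | ((~d | ~b) -> b)) -> (d -> c)): 1 ≤ 1, so result = 1
~b: Gödel ¬ of 0.5 = 0 (operand ≠ 0)
(~b | d) = max(0, 0.1) = 0.1
(a -> d): 0.2 > 0.1, so result = 0.1
((~b | d) & (a -> d)) = min(0.1, 0.1) = 0.1
(a & b) = min(0.2, 0.5) = 0.2
(((~b | d) & (a -> d)) & (a & b)) = min(0.1, 0.2) = 0.1
((((~b & ~(~a & ((~a -> ~b) | c))) | ((~d | ~b) -> b)) -> (d -> c)) -> (((~b | d) & (a -> d)) & (a & b))): 1 > 0.1, so result = 0.1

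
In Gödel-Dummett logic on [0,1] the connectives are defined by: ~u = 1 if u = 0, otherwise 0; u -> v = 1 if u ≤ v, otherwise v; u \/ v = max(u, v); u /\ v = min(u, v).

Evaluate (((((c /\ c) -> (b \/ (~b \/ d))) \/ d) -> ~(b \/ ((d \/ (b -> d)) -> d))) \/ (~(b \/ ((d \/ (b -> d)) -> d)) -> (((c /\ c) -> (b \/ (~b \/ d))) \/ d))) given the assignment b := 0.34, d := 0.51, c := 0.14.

1.00

(c /\ c) = min(0.14, 0.14) = 0.14
~b: Gödel ¬ of 0.34 = 0 (operand ≠ 0)
(~b \/ d) = max(0, 0.51) = 0.51
(b \/ (~b \/ d)) = max(0.34, 0.51) = 0.51
((c /\ c) -> (b \/ (~b \/ d))): 0.14 ≤ 0.51, so result = 1
(((c /\ c) -> (b \/ (~b \/ d))) \/ d) = max(1, 0.51) = 1
(b -> d): 0.34 ≤ 0.51, so result = 1
(d \/ (b -> d)) = max(0.51, 1) = 1
((d \/ (b -> d)) -> d): 1 > 0.51, so result = 0.51
(b \/ ((d \/ (b -> d)) -> d)) = max(0.34, 0.51) = 0.51
~(b \/ ((d \/ (b -> d)) -> d)): Gödel ¬ of 0.51 = 0 (operand ≠ 0)
((((c /\ c) -> (b \/ (~b \/ d))) \/ d) -> ~(b \/ ((d \/ (b -> d)) -> d))): 1 > 0, so result = 0
(b -> d): 0.34 ≤ 0.51, so result = 1
(d \/ (b -> d)) = max(0.51, 1) = 1
((d \/ (b -> d)) -> d): 1 > 0.51, so result = 0.51
(b \/ ((d \/ (b -> d)) -> d)) = max(0.34, 0.51) = 0.51
~(b \/ ((d \/ (b -> d)) -> d)): Gödel ¬ of 0.51 = 0 (operand ≠ 0)
(c /\ c) = min(0.14, 0.14) = 0.14
~b: Gödel ¬ of 0.34 = 0 (operand ≠ 0)
(~b \/ d) = max(0, 0.51) = 0.51
(b \/ (~b \/ d)) = max(0.34, 0.51) = 0.51
((c /\ c) -> (b \/ (~b \/ d))): 0.14 ≤ 0.51, so result = 1
(((c /\ c) -> (b \/ (~b \/ d))) \/ d) = max(1, 0.51) = 1
(~(b \/ ((d \/ (b -> d)) -> d)) -> (((c /\ c) -> (b \/ (~b \/ d))) \/ d)): 0 ≤ 1, so result = 1
(((((c /\ c) -> (b \/ (~b \/ d))) \/ d) -> ~(b \/ ((d \/ (b -> d)) -> d))) \/ (~(b \/ ((d \/ (b -> d)) -> d)) -> (((c /\ c) -> (b \/ (~b \/ d))) \/ d))) = max(0, 1) = 1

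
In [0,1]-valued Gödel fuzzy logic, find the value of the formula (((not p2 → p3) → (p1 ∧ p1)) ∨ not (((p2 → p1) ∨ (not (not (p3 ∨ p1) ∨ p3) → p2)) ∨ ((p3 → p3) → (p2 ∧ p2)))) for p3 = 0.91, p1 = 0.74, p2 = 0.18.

0.74

not p2: Gödel ¬ of 0.18 = 0 (operand ≠ 0)
(not p2 → p3): 0 ≤ 0.91, so result = 1
(p1 ∧ p1) = min(0.74, 0.74) = 0.74
((not p2 → p3) → (p1 ∧ p1)): 1 > 0.74, so result = 0.74
(p2 → p1): 0.18 ≤ 0.74, so result = 1
(p3 ∨ p1) = max(0.91, 0.74) = 0.91
not (p3 ∨ p1): Gödel ¬ of 0.91 = 0 (operand ≠ 0)
(not (p3 ∨ p1) ∨ p3) = max(0, 0.91) = 0.91
not (not (p3 ∨ p1) ∨ p3): Gödel ¬ of 0.91 = 0 (operand ≠ 0)
(not (not (p3 ∨ p1) ∨ p3) → p2): 0 ≤ 0.18, so result = 1
((p2 → p1) ∨ (not (not (p3 ∨ p1) ∨ p3) → p2)) = max(1, 1) = 1
(p3 → p3): 0.91 ≤ 0.91, so result = 1
(p2 ∧ p2) = min(0.18, 0.18) = 0.18
((p3 → p3) → (p2 ∧ p2)): 1 > 0.18, so result = 0.18
(((p2 → p1) ∨ (not (not (p3 ∨ p1) ∨ p3) → p2)) ∨ ((p3 → p3) → (p2 ∧ p2))) = max(1, 0.18) = 1
not (((p2 → p1) ∨ (not (not (p3 ∨ p1) ∨ p3) → p2)) ∨ ((p3 → p3) → (p2 ∧ p2))): Gödel ¬ of 1 = 0 (operand ≠ 0)
(((not p2 → p3) → (p1 ∧ p1)) ∨ not (((p2 → p1) ∨ (not (not (p3 ∨ p1) ∨ p3) → p2)) ∨ ((p3 → p3) → (p2 ∧ p2)))) = max(0.74, 0) = 0.74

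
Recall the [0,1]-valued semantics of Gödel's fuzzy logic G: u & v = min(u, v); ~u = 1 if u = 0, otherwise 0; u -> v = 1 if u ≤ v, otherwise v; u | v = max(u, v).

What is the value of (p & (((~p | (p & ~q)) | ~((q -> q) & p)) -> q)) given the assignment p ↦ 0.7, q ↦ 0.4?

~p: Gödel ¬ of 0.7 = 0 (operand ≠ 0)
~q: Gödel ¬ of 0.4 = 0 (operand ≠ 0)
(p & ~q) = min(0.7, 0) = 0
(~p | (p & ~q)) = max(0, 0) = 0
(q -> q): 0.4 ≤ 0.4, so result = 1
((q -> q) & p) = min(1, 0.7) = 0.7
~((q -> q) & p): Gödel ¬ of 0.7 = 0 (operand ≠ 0)
((~p | (p & ~q)) | ~((q -> q) & p)) = max(0, 0) = 0
(((~p | (p & ~q)) | ~((q -> q) & p)) -> q): 0 ≤ 0.4, so result = 1
(p & (((~p | (p & ~q)) | ~((q -> q) & p)) -> q)) = min(0.7, 1) = 0.7

0.70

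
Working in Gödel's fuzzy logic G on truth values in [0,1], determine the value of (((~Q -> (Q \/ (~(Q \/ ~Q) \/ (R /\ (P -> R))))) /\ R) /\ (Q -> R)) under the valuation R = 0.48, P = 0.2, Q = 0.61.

0.48

~Q: Gödel ¬ of 0.61 = 0 (operand ≠ 0)
~Q: Gödel ¬ of 0.61 = 0 (operand ≠ 0)
(Q \/ ~Q) = max(0.61, 0) = 0.61
~(Q \/ ~Q): Gödel ¬ of 0.61 = 0 (operand ≠ 0)
(P -> R): 0.2 ≤ 0.48, so result = 1
(R /\ (P -> R)) = min(0.48, 1) = 0.48
(~(Q \/ ~Q) \/ (R /\ (P -> R))) = max(0, 0.48) = 0.48
(Q \/ (~(Q \/ ~Q) \/ (R /\ (P -> R)))) = max(0.61, 0.48) = 0.61
(~Q -> (Q \/ (~(Q \/ ~Q) \/ (R /\ (P -> R))))): 0 ≤ 0.61, so result = 1
((~Q -> (Q \/ (~(Q \/ ~Q) \/ (R /\ (P -> R))))) /\ R) = min(1, 0.48) = 0.48
(Q -> R): 0.61 > 0.48, so result = 0.48
(((~Q -> (Q \/ (~(Q \/ ~Q) \/ (R /\ (P -> R))))) /\ R) /\ (Q -> R)) = min(0.48, 0.48) = 0.48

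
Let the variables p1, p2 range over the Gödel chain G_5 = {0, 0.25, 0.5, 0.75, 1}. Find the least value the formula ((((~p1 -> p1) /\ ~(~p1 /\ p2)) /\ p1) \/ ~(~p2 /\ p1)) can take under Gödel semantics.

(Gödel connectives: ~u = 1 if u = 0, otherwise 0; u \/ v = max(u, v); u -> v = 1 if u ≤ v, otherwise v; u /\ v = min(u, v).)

0.25

The minimum is attained at p1 = 0.25, p2 = 0:
  ~p1: Gödel ¬ of 0.25 = 0 (operand ≠ 0)
  (~p1 -> p1): 0 ≤ 0.25, so result = 1
  ~p1: Gödel ¬ of 0.25 = 0 (operand ≠ 0)
  (~p1 /\ p2) = min(0, 0) = 0
  ~(~p1 /\ p2): Gödel ¬ of 0 = 1 (operand is 0)
  ((~p1 -> p1) /\ ~(~p1 /\ p2)) = min(1, 1) = 1
  (((~p1 -> p1) /\ ~(~p1 /\ p2)) /\ p1) = min(1, 0.25) = 0.25
  ~p2: Gödel ¬ of 0 = 1 (operand is 0)
  (~p2 /\ p1) = min(1, 0.25) = 0.25
  ~(~p2 /\ p1): Gödel ¬ of 0.25 = 0 (operand ≠ 0)
  ((((~p1 -> p1) /\ ~(~p1 /\ p2)) /\ p1) \/ ~(~p2 /\ p1)) = max(0.25, 0) = 0.25
Checking all 25 assignments confirms none give a value below 0.25.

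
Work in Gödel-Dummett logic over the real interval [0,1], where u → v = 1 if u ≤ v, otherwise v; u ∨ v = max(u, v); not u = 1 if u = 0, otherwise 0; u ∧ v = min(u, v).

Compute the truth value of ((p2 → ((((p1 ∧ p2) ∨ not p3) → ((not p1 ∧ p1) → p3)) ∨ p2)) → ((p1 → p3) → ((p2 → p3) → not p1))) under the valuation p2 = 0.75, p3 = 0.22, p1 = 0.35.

(p1 ∧ p2) = min(0.35, 0.75) = 0.35
not p3: Gödel ¬ of 0.22 = 0 (operand ≠ 0)
((p1 ∧ p2) ∨ not p3) = max(0.35, 0) = 0.35
not p1: Gödel ¬ of 0.35 = 0 (operand ≠ 0)
(not p1 ∧ p1) = min(0, 0.35) = 0
((not p1 ∧ p1) → p3): 0 ≤ 0.22, so result = 1
(((p1 ∧ p2) ∨ not p3) → ((not p1 ∧ p1) → p3)): 0.35 ≤ 1, so result = 1
((((p1 ∧ p2) ∨ not p3) → ((not p1 ∧ p1) → p3)) ∨ p2) = max(1, 0.75) = 1
(p2 → ((((p1 ∧ p2) ∨ not p3) → ((not p1 ∧ p1) → p3)) ∨ p2)): 0.75 ≤ 1, so result = 1
(p1 → p3): 0.35 > 0.22, so result = 0.22
(p2 → p3): 0.75 > 0.22, so result = 0.22
not p1: Gödel ¬ of 0.35 = 0 (operand ≠ 0)
((p2 → p3) → not p1): 0.22 > 0, so result = 0
((p1 → p3) → ((p2 → p3) → not p1)): 0.22 > 0, so result = 0
((p2 → ((((p1 ∧ p2) ∨ not p3) → ((not p1 ∧ p1) → p3)) ∨ p2)) → ((p1 → p3) → ((p2 → p3) → not p1))): 1 > 0, so result = 0

0.00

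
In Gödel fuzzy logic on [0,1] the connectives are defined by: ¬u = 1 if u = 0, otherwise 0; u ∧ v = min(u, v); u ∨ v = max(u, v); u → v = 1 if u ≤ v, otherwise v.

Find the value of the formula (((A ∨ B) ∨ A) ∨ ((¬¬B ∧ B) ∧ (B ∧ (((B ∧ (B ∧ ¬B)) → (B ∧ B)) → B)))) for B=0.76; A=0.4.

(A ∨ B) = max(0.4, 0.76) = 0.76
((A ∨ B) ∨ A) = max(0.76, 0.4) = 0.76
¬B: Gödel ¬ of 0.76 = 0 (operand ≠ 0)
¬¬B: Gödel ¬ of 0 = 1 (operand is 0)
(¬¬B ∧ B) = min(1, 0.76) = 0.76
¬B: Gödel ¬ of 0.76 = 0 (operand ≠ 0)
(B ∧ ¬B) = min(0.76, 0) = 0
(B ∧ (B ∧ ¬B)) = min(0.76, 0) = 0
(B ∧ B) = min(0.76, 0.76) = 0.76
((B ∧ (B ∧ ¬B)) → (B ∧ B)): 0 ≤ 0.76, so result = 1
(((B ∧ (B ∧ ¬B)) → (B ∧ B)) → B): 1 > 0.76, so result = 0.76
(B ∧ (((B ∧ (B ∧ ¬B)) → (B ∧ B)) → B)) = min(0.76, 0.76) = 0.76
((¬¬B ∧ B) ∧ (B ∧ (((B ∧ (B ∧ ¬B)) → (B ∧ B)) → B))) = min(0.76, 0.76) = 0.76
(((A ∨ B) ∨ A) ∨ ((¬¬B ∧ B) ∧ (B ∧ (((B ∧ (B ∧ ¬B)) → (B ∧ B)) → B)))) = max(0.76, 0.76) = 0.76

0.76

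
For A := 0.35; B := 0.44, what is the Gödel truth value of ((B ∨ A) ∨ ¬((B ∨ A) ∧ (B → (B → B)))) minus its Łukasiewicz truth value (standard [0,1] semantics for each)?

-0.12

Gödel evaluation:
  (B ∨ A) = max(0.44, 0.35) = 0.44
  (B ∨ A) = max(0.44, 0.35) = 0.44
  (B → B): 0.44 ≤ 0.44, so result = 1
  (B → (B → B)): 0.44 ≤ 1, so result = 1
  ((B ∨ A) ∧ (B → (B → B))) = min(0.44, 1) = 0.44
  ¬((B ∨ A) ∧ (B → (B → B))): Gödel ¬ of 0.44 = 0 (operand ≠ 0)
  ((B ∨ A) ∨ ¬((B ∨ A) ∧ (B → (B → B)))) = max(0.44, 0) = 0.44
  Gödel value = 0.44
Łukasiewicz evaluation:
  (B ∨ A) = max(0.44, 0.35) = 0.44
  (B ∨ A) = max(0.44, 0.35) = 0.44
  (B → B): min(1, 1 − 0.44 + 0.44) = 1
  (B → (B → B)): min(1, 1 − 0.44 + 1) = 1
  ((B ∨ A) ∧ (B → (B → B))) = min(0.44, 1) = 0.44
  ¬((B ∨ A) ∧ (B → (B → B))): Łukasiewicz ¬ gives 1 − 0.44 = 0.56
  ((B ∨ A) ∨ ¬((B ∨ A) ∧ (B → (B → B)))) = max(0.44, 0.56) = 0.56
  Łukasiewicz value = 0.56
Difference: 0.44 − 0.56 = -0.12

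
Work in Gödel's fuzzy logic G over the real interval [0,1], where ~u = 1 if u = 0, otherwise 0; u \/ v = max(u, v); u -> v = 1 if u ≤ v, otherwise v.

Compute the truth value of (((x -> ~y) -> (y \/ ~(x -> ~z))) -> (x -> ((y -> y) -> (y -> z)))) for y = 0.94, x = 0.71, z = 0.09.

~y: Gödel ¬ of 0.94 = 0 (operand ≠ 0)
(x -> ~y): 0.71 > 0, so result = 0
~z: Gödel ¬ of 0.09 = 0 (operand ≠ 0)
(x -> ~z): 0.71 > 0, so result = 0
~(x -> ~z): Gödel ¬ of 0 = 1 (operand is 0)
(y \/ ~(x -> ~z)) = max(0.94, 1) = 1
((x -> ~y) -> (y \/ ~(x -> ~z))): 0 ≤ 1, so result = 1
(y -> y): 0.94 ≤ 0.94, so result = 1
(y -> z): 0.94 > 0.09, so result = 0.09
((y -> y) -> (y -> z)): 1 > 0.09, so result = 0.09
(x -> ((y -> y) -> (y -> z))): 0.71 > 0.09, so result = 0.09
(((x -> ~y) -> (y \/ ~(x -> ~z))) -> (x -> ((y -> y) -> (y -> z)))): 1 > 0.09, so result = 0.09

0.09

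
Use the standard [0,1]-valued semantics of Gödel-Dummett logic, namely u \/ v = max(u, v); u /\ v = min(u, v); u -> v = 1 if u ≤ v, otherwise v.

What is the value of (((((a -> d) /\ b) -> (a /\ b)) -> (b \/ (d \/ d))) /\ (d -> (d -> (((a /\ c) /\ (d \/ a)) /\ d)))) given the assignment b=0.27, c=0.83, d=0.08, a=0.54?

(a -> d): 0.54 > 0.08, so result = 0.08
((a -> d) /\ b) = min(0.08, 0.27) = 0.08
(a /\ b) = min(0.54, 0.27) = 0.27
(((a -> d) /\ b) -> (a /\ b)): 0.08 ≤ 0.27, so result = 1
(d \/ d) = max(0.08, 0.08) = 0.08
(b \/ (d \/ d)) = max(0.27, 0.08) = 0.27
((((a -> d) /\ b) -> (a /\ b)) -> (b \/ (d \/ d))): 1 > 0.27, so result = 0.27
(a /\ c) = min(0.54, 0.83) = 0.54
(d \/ a) = max(0.08, 0.54) = 0.54
((a /\ c) /\ (d \/ a)) = min(0.54, 0.54) = 0.54
(((a /\ c) /\ (d \/ a)) /\ d) = min(0.54, 0.08) = 0.08
(d -> (((a /\ c) /\ (d \/ a)) /\ d)): 0.08 ≤ 0.08, so result = 1
(d -> (d -> (((a /\ c) /\ (d \/ a)) /\ d))): 0.08 ≤ 1, so result = 1
(((((a -> d) /\ b) -> (a /\ b)) -> (b \/ (d \/ d))) /\ (d -> (d -> (((a /\ c) /\ (d \/ a)) /\ d)))) = min(0.27, 1) = 0.27

0.27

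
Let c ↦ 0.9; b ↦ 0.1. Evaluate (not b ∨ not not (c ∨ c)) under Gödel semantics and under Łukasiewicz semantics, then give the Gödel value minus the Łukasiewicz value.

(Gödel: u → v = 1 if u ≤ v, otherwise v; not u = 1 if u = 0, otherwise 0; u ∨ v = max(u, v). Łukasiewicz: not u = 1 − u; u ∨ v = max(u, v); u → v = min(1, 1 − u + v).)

0.10

Gödel evaluation:
  not b: Gödel ¬ of 0.1 = 0 (operand ≠ 0)
  (c ∨ c) = max(0.9, 0.9) = 0.9
  not (c ∨ c): Gödel ¬ of 0.9 = 0 (operand ≠ 0)
  not not (c ∨ c): Gödel ¬ of 0 = 1 (operand is 0)
  (not b ∨ not not (c ∨ c)) = max(0, 1) = 1
  Gödel value = 1
Łukasiewicz evaluation:
  not b: Łukasiewicz ¬ gives 1 − 0.1 = 0.9
  (c ∨ c) = max(0.9, 0.9) = 0.9
  not (c ∨ c): Łukasiewicz ¬ gives 1 − 0.9 = 0.1
  not not (c ∨ c): Łukasiewicz ¬ gives 1 − 0.1 = 0.9
  (not b ∨ not not (c ∨ c)) = max(0.9, 0.9) = 0.9
  Łukasiewicz value = 0.9
Difference: 1 − 0.9 = 0.10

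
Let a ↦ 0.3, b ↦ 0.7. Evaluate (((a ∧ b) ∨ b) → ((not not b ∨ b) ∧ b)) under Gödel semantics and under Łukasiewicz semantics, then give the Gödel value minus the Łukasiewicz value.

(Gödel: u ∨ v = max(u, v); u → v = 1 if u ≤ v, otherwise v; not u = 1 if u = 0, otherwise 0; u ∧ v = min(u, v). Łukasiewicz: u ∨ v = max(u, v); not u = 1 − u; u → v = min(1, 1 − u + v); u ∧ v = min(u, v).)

0.00

Gödel evaluation:
  (a ∧ b) = min(0.3, 0.7) = 0.3
  ((a ∧ b) ∨ b) = max(0.3, 0.7) = 0.7
  not b: Gödel ¬ of 0.7 = 0 (operand ≠ 0)
  not not b: Gödel ¬ of 0 = 1 (operand is 0)
  (not not b ∨ b) = max(1, 0.7) = 1
  ((not not b ∨ b) ∧ b) = min(1, 0.7) = 0.7
  (((a ∧ b) ∨ b) → ((not not b ∨ b) ∧ b)): 0.7 ≤ 0.7, so result = 1
  Gödel value = 1
Łukasiewicz evaluation:
  (a ∧ b) = min(0.3, 0.7) = 0.3
  ((a ∧ b) ∨ b) = max(0.3, 0.7) = 0.7
  not b: Łukasiewicz ¬ gives 1 − 0.7 = 0.3
  not not b: Łukasiewicz ¬ gives 1 − 0.3 = 0.7
  (not not b ∨ b) = max(0.7, 0.7) = 0.7
  ((not not b ∨ b) ∧ b) = min(0.7, 0.7) = 0.7
  (((a ∧ b) ∨ b) → ((not not b ∨ b) ∧ b)): min(1, 1 − 0.7 + 0.7) = 1
  Łukasiewicz value = 1
Difference: 1 − 1 = 0.00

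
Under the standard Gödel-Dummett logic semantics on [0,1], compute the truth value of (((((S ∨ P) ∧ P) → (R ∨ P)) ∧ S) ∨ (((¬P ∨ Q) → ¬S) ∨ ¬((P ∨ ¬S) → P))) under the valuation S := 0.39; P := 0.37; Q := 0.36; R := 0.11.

(S ∨ P) = max(0.39, 0.37) = 0.39
((S ∨ P) ∧ P) = min(0.39, 0.37) = 0.37
(R ∨ P) = max(0.11, 0.37) = 0.37
(((S ∨ P) ∧ P) → (R ∨ P)): 0.37 ≤ 0.37, so result = 1
((((S ∨ P) ∧ P) → (R ∨ P)) ∧ S) = min(1, 0.39) = 0.39
¬P: Gödel ¬ of 0.37 = 0 (operand ≠ 0)
(¬P ∨ Q) = max(0, 0.36) = 0.36
¬S: Gödel ¬ of 0.39 = 0 (operand ≠ 0)
((¬P ∨ Q) → ¬S): 0.36 > 0, so result = 0
¬S: Gödel ¬ of 0.39 = 0 (operand ≠ 0)
(P ∨ ¬S) = max(0.37, 0) = 0.37
((P ∨ ¬S) → P): 0.37 ≤ 0.37, so result = 1
¬((P ∨ ¬S) → P): Gödel ¬ of 1 = 0 (operand ≠ 0)
(((¬P ∨ Q) → ¬S) ∨ ¬((P ∨ ¬S) → P)) = max(0, 0) = 0
(((((S ∨ P) ∧ P) → (R ∨ P)) ∧ S) ∨ (((¬P ∨ Q) → ¬S) ∨ ¬((P ∨ ¬S) → P))) = max(0.39, 0) = 0.39

0.39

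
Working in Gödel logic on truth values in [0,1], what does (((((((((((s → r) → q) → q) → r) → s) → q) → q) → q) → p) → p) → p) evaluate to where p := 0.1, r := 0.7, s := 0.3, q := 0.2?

(s → r): 0.3 ≤ 0.7, so result = 1
((s → r) → q): 1 > 0.2, so result = 0.2
(((s → r) → q) → q): 0.2 ≤ 0.2, so result = 1
((((s → r) → q) → q) → r): 1 > 0.7, so result = 0.7
(((((s → r) → q) → q) → r) → s): 0.7 > 0.3, so result = 0.3
((((((s → r) → q) → q) → r) → s) → q): 0.3 > 0.2, so result = 0.2
(((((((s → r) → q) → q) → r) → s) → q) → q): 0.2 ≤ 0.2, so result = 1
((((((((s → r) → q) → q) → r) → s) → q) → q) → q): 1 > 0.2, so result = 0.2
(((((((((s → r) → q) → q) → r) → s) → q) → q) → q) → p): 0.2 > 0.1, so result = 0.1
((((((((((s → r) → q) → q) → r) → s) → q) → q) → q) → p) → p): 0.1 ≤ 0.1, so result = 1
(((((((((((s → r) → q) → q) → r) → s) → q) → q) → q) → p) → p) → p): 1 > 0.1, so result = 0.1

0.10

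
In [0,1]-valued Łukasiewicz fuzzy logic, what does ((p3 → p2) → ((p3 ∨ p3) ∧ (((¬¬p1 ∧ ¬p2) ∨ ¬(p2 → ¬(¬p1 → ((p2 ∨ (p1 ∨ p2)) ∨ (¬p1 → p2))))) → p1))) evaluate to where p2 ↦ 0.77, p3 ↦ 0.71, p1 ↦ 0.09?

0.37

(p3 → p2): min(1, 1 − 0.71 + 0.77) = 1
(p3 ∨ p3) = max(0.71, 0.71) = 0.71
¬p1: Łukasiewicz ¬ gives 1 − 0.09 = 0.91
¬¬p1: Łukasiewicz ¬ gives 1 − 0.91 = 0.09
¬p2: Łukasiewicz ¬ gives 1 − 0.77 = 0.23
(¬¬p1 ∧ ¬p2) = min(0.09, 0.23) = 0.09
¬p1: Łukasiewicz ¬ gives 1 − 0.09 = 0.91
(p1 ∨ p2) = max(0.09, 0.77) = 0.77
(p2 ∨ (p1 ∨ p2)) = max(0.77, 0.77) = 0.77
¬p1: Łukasiewicz ¬ gives 1 − 0.09 = 0.91
(¬p1 → p2): min(1, 1 − 0.91 + 0.77) = 0.86
((p2 ∨ (p1 ∨ p2)) ∨ (¬p1 → p2)) = max(0.77, 0.86) = 0.86
(¬p1 → ((p2 ∨ (p1 ∨ p2)) ∨ (¬p1 → p2))): min(1, 1 − 0.91 + 0.86) = 0.95
¬(¬p1 → ((p2 ∨ (p1 ∨ p2)) ∨ (¬p1 → p2))): Łukasiewicz ¬ gives 1 − 0.95 = 0.05
(p2 → ¬(¬p1 → ((p2 ∨ (p1 ∨ p2)) ∨ (¬p1 → p2)))): min(1, 1 − 0.77 + 0.05) = 0.28
¬(p2 → ¬(¬p1 → ((p2 ∨ (p1 ∨ p2)) ∨ (¬p1 → p2)))): Łukasiewicz ¬ gives 1 − 0.28 = 0.72
((¬¬p1 ∧ ¬p2) ∨ ¬(p2 → ¬(¬p1 → ((p2 ∨ (p1 ∨ p2)) ∨ (¬p1 → p2))))) = max(0.09, 0.72) = 0.72
(((¬¬p1 ∧ ¬p2) ∨ ¬(p2 → ¬(¬p1 → ((p2 ∨ (p1 ∨ p2)) ∨ (¬p1 → p2))))) → p1): min(1, 1 − 0.72 + 0.09) = 0.37
((p3 ∨ p3) ∧ (((¬¬p1 ∧ ¬p2) ∨ ¬(p2 → ¬(¬p1 → ((p2 ∨ (p1 ∨ p2)) ∨ (¬p1 → p2))))) → p1)) = min(0.71, 0.37) = 0.37
((p3 → p2) → ((p3 ∨ p3) ∧ (((¬¬p1 ∧ ¬p2) ∨ ¬(p2 → ¬(¬p1 → ((p2 ∨ (p1 ∨ p2)) ∨ (¬p1 → p2))))) → p1))): min(1, 1 − 1 + 0.37) = 0.37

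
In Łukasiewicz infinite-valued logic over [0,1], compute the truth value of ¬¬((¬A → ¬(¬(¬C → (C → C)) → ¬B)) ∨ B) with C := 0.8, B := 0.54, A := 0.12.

¬A: Łukasiewicz ¬ gives 1 − 0.12 = 0.88
¬C: Łukasiewicz ¬ gives 1 − 0.8 = 0.2
(C → C): min(1, 1 − 0.8 + 0.8) = 1
(¬C → (C → C)): min(1, 1 − 0.2 + 1) = 1
¬(¬C → (C → C)): Łukasiewicz ¬ gives 1 − 1 = 0
¬B: Łukasiewicz ¬ gives 1 − 0.54 = 0.46
(¬(¬C → (C → C)) → ¬B): min(1, 1 − 0 + 0.46) = 1
¬(¬(¬C → (C → C)) → ¬B): Łukasiewicz ¬ gives 1 − 1 = 0
(¬A → ¬(¬(¬C → (C → C)) → ¬B)): min(1, 1 − 0.88 + 0) = 0.12
((¬A → ¬(¬(¬C → (C → C)) → ¬B)) ∨ B) = max(0.12, 0.54) = 0.54
¬((¬A → ¬(¬(¬C → (C → C)) → ¬B)) ∨ B): Łukasiewicz ¬ gives 1 − 0.54 = 0.46
¬¬((¬A → ¬(¬(¬C → (C → C)) → ¬B)) ∨ B): Łukasiewicz ¬ gives 1 − 0.46 = 0.54

0.54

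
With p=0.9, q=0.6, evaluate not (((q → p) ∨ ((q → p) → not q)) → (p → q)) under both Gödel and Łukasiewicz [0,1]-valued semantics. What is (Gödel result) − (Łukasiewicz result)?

-0.30

Gödel evaluation:
  (q → p): 0.6 ≤ 0.9, so result = 1
  (q → p): 0.6 ≤ 0.9, so result = 1
  not q: Gödel ¬ of 0.6 = 0 (operand ≠ 0)
  ((q → p) → not q): 1 > 0, so result = 0
  ((q → p) ∨ ((q → p) → not q)) = max(1, 0) = 1
  (p → q): 0.9 > 0.6, so result = 0.6
  (((q → p) ∨ ((q → p) → not q)) → (p → q)): 1 > 0.6, so result = 0.6
  not (((q → p) ∨ ((q → p) → not q)) → (p → q)): Gödel ¬ of 0.6 = 0 (operand ≠ 0)
  Gödel value = 0
Łukasiewicz evaluation:
  (q → p): min(1, 1 − 0.6 + 0.9) = 1
  (q → p): min(1, 1 − 0.6 + 0.9) = 1
  not q: Łukasiewicz ¬ gives 1 − 0.6 = 0.4
  ((q → p) → not q): min(1, 1 − 1 + 0.4) = 0.4
  ((q → p) ∨ ((q → p) → not q)) = max(1, 0.4) = 1
  (p → q): min(1, 1 − 0.9 + 0.6) = 0.7
  (((q → p) ∨ ((q → p) → not q)) → (p → q)): min(1, 1 − 1 + 0.7) = 0.7
  not (((q → p) ∨ ((q → p) → not q)) → (p → q)): Łukasiewicz ¬ gives 1 − 0.7 = 0.3
  Łukasiewicz value = 0.3
Difference: 0 − 0.3 = -0.30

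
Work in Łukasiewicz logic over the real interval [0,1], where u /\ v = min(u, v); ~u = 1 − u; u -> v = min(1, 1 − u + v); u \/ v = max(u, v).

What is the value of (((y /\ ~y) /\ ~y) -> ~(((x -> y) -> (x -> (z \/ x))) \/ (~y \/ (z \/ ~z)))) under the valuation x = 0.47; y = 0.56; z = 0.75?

0.56

~y: Łukasiewicz ¬ gives 1 − 0.56 = 0.44
(y /\ ~y) = min(0.56, 0.44) = 0.44
~y: Łukasiewicz ¬ gives 1 − 0.56 = 0.44
((y /\ ~y) /\ ~y) = min(0.44, 0.44) = 0.44
(x -> y): min(1, 1 − 0.47 + 0.56) = 1
(z \/ x) = max(0.75, 0.47) = 0.75
(x -> (z \/ x)): min(1, 1 − 0.47 + 0.75) = 1
((x -> y) -> (x -> (z \/ x))): min(1, 1 − 1 + 1) = 1
~y: Łukasiewicz ¬ gives 1 − 0.56 = 0.44
~z: Łukasiewicz ¬ gives 1 − 0.75 = 0.25
(z \/ ~z) = max(0.75, 0.25) = 0.75
(~y \/ (z \/ ~z)) = max(0.44, 0.75) = 0.75
(((x -> y) -> (x -> (z \/ x))) \/ (~y \/ (z \/ ~z))) = max(1, 0.75) = 1
~(((x -> y) -> (x -> (z \/ x))) \/ (~y \/ (z \/ ~z))): Łukasiewicz ¬ gives 1 − 1 = 0
(((y /\ ~y) /\ ~y) -> ~(((x -> y) -> (x -> (z \/ x))) \/ (~y \/ (z \/ ~z)))): min(1, 1 − 0.44 + 0) = 0.56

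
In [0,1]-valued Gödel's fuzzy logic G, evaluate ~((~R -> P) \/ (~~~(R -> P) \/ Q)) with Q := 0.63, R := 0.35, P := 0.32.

~R: Gödel ¬ of 0.35 = 0 (operand ≠ 0)
(~R -> P): 0 ≤ 0.32, so result = 1
(R -> P): 0.35 > 0.32, so result = 0.32
~(R -> P): Gödel ¬ of 0.32 = 0 (operand ≠ 0)
~~(R -> P): Gödel ¬ of 0 = 1 (operand is 0)
~~~(R -> P): Gödel ¬ of 1 = 0 (operand ≠ 0)
(~~~(R -> P) \/ Q) = max(0, 0.63) = 0.63
((~R -> P) \/ (~~~(R -> P) \/ Q)) = max(1, 0.63) = 1
~((~R -> P) \/ (~~~(R -> P) \/ Q)): Gödel ¬ of 1 = 0 (operand ≠ 0)

0.00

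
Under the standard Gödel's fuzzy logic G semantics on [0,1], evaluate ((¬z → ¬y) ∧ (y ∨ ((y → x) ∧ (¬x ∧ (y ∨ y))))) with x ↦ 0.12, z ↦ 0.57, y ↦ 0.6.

¬z: Gödel ¬ of 0.57 = 0 (operand ≠ 0)
¬y: Gödel ¬ of 0.6 = 0 (operand ≠ 0)
(¬z → ¬y): 0 ≤ 0, so result = 1
(y → x): 0.6 > 0.12, so result = 0.12
¬x: Gödel ¬ of 0.12 = 0 (operand ≠ 0)
(y ∨ y) = max(0.6, 0.6) = 0.6
(¬x ∧ (y ∨ y)) = min(0, 0.6) = 0
((y → x) ∧ (¬x ∧ (y ∨ y))) = min(0.12, 0) = 0
(y ∨ ((y → x) ∧ (¬x ∧ (y ∨ y)))) = max(0.6, 0) = 0.6
((¬z → ¬y) ∧ (y ∨ ((y → x) ∧ (¬x ∧ (y ∨ y))))) = min(1, 0.6) = 0.6

0.60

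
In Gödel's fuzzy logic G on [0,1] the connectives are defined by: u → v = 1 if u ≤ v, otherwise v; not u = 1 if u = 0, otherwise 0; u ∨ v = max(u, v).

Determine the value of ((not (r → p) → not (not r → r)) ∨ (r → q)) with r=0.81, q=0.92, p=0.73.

(r → p): 0.81 > 0.73, so result = 0.73
not (r → p): Gödel ¬ of 0.73 = 0 (operand ≠ 0)
not r: Gödel ¬ of 0.81 = 0 (operand ≠ 0)
(not r → r): 0 ≤ 0.81, so result = 1
not (not r → r): Gödel ¬ of 1 = 0 (operand ≠ 0)
(not (r → p) → not (not r → r)): 0 ≤ 0, so result = 1
(r → q): 0.81 ≤ 0.92, so result = 1
((not (r → p) → not (not r → r)) ∨ (r → q)) = max(1, 1) = 1

1.00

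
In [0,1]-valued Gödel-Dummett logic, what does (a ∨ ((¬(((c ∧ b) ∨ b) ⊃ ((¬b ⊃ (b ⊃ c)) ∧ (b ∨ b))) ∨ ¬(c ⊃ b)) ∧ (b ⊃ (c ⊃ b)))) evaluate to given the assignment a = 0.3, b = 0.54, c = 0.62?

0.30

(c ∧ b) = min(0.62, 0.54) = 0.54
((c ∧ b) ∨ b) = max(0.54, 0.54) = 0.54
¬b: Gödel ¬ of 0.54 = 0 (operand ≠ 0)
(b ⊃ c): 0.54 ≤ 0.62, so result = 1
(¬b ⊃ (b ⊃ c)): 0 ≤ 1, so result = 1
(b ∨ b) = max(0.54, 0.54) = 0.54
((¬b ⊃ (b ⊃ c)) ∧ (b ∨ b)) = min(1, 0.54) = 0.54
(((c ∧ b) ∨ b) ⊃ ((¬b ⊃ (b ⊃ c)) ∧ (b ∨ b))): 0.54 ≤ 0.54, so result = 1
¬(((c ∧ b) ∨ b) ⊃ ((¬b ⊃ (b ⊃ c)) ∧ (b ∨ b))): Gödel ¬ of 1 = 0 (operand ≠ 0)
(c ⊃ b): 0.62 > 0.54, so result = 0.54
¬(c ⊃ b): Gödel ¬ of 0.54 = 0 (operand ≠ 0)
(¬(((c ∧ b) ∨ b) ⊃ ((¬b ⊃ (b ⊃ c)) ∧ (b ∨ b))) ∨ ¬(c ⊃ b)) = max(0, 0) = 0
(c ⊃ b): 0.62 > 0.54, so result = 0.54
(b ⊃ (c ⊃ b)): 0.54 ≤ 0.54, so result = 1
((¬(((c ∧ b) ∨ b) ⊃ ((¬b ⊃ (b ⊃ c)) ∧ (b ∨ b))) ∨ ¬(c ⊃ b)) ∧ (b ⊃ (c ⊃ b))) = min(0, 1) = 0
(a ∨ ((¬(((c ∧ b) ∨ b) ⊃ ((¬b ⊃ (b ⊃ c)) ∧ (b ∨ b))) ∨ ¬(c ⊃ b)) ∧ (b ⊃ (c ⊃ b)))) = max(0.3, 0) = 0.3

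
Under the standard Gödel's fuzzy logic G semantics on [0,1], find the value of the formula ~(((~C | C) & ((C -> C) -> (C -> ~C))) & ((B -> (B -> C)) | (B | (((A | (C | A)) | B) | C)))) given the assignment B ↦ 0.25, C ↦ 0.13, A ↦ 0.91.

1.00

~C: Gödel ¬ of 0.13 = 0 (operand ≠ 0)
(~C | C) = max(0, 0.13) = 0.13
(C -> C): 0.13 ≤ 0.13, so result = 1
~C: Gödel ¬ of 0.13 = 0 (operand ≠ 0)
(C -> ~C): 0.13 > 0, so result = 0
((C -> C) -> (C -> ~C)): 1 > 0, so result = 0
((~C | C) & ((C -> C) -> (C -> ~C))) = min(0.13, 0) = 0
(B -> C): 0.25 > 0.13, so result = 0.13
(B -> (B -> C)): 0.25 > 0.13, so result = 0.13
(C | A) = max(0.13, 0.91) = 0.91
(A | (C | A)) = max(0.91, 0.91) = 0.91
((A | (C | A)) | B) = max(0.91, 0.25) = 0.91
(((A | (C | A)) | B) | C) = max(0.91, 0.13) = 0.91
(B | (((A | (C | A)) | B) | C)) = max(0.25, 0.91) = 0.91
((B -> (B -> C)) | (B | (((A | (C | A)) | B) | C))) = max(0.13, 0.91) = 0.91
(((~C | C) & ((C -> C) -> (C -> ~C))) & ((B -> (B -> C)) | (B | (((A | (C | A)) | B) | C)))) = min(0, 0.91) = 0
~(((~C | C) & ((C -> C) -> (C -> ~C))) & ((B -> (B -> C)) | (B | (((A | (C | A)) | B) | C)))): Gödel ¬ of 0 = 1 (operand is 0)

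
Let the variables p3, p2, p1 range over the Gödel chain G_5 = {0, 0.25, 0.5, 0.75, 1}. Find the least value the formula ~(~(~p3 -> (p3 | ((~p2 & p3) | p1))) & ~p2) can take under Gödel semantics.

The minimum is attained at p3 = 0, p2 = 0, p1 = 0:
  ~p3: Gödel ¬ of 0 = 1 (operand is 0)
  ~p2: Gödel ¬ of 0 = 1 (operand is 0)
  (~p2 & p3) = min(1, 0) = 0
  ((~p2 & p3) | p1) = max(0, 0) = 0
  (p3 | ((~p2 & p3) | p1)) = max(0, 0) = 0
  (~p3 -> (p3 | ((~p2 & p3) | p1))): 1 > 0, so result = 0
  ~(~p3 -> (p3 | ((~p2 & p3) | p1))): Gödel ¬ of 0 = 1 (operand is 0)
  ~p2: Gödel ¬ of 0 = 1 (operand is 0)
  (~(~p3 -> (p3 | ((~p2 & p3) | p1))) & ~p2) = min(1, 1) = 1
  ~(~(~p3 -> (p3 | ((~p2 & p3) | p1))) & ~p2): Gödel ¬ of 1 = 0 (operand ≠ 0)
Checking all 125 assignments confirms none give a value below 0.00.

0.00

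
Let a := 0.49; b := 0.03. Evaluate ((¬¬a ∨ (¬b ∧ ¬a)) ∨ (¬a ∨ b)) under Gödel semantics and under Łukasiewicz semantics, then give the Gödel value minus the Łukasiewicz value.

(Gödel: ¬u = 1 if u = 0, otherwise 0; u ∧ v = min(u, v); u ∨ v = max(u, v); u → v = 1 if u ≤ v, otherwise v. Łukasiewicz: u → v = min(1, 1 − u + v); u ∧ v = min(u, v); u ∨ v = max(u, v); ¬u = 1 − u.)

Gödel evaluation:
  ¬a: Gödel ¬ of 0.49 = 0 (operand ≠ 0)
  ¬¬a: Gödel ¬ of 0 = 1 (operand is 0)
  ¬b: Gödel ¬ of 0.03 = 0 (operand ≠ 0)
  ¬a: Gödel ¬ of 0.49 = 0 (operand ≠ 0)
  (¬b ∧ ¬a) = min(0, 0) = 0
  (¬¬a ∨ (¬b ∧ ¬a)) = max(1, 0) = 1
  ¬a: Gödel ¬ of 0.49 = 0 (operand ≠ 0)
  (¬a ∨ b) = max(0, 0.03) = 0.03
  ((¬¬a ∨ (¬b ∧ ¬a)) ∨ (¬a ∨ b)) = max(1, 0.03) = 1
  Gödel value = 1
Łukasiewicz evaluation:
  ¬a: Łukasiewicz ¬ gives 1 − 0.49 = 0.51
  ¬¬a: Łukasiewicz ¬ gives 1 − 0.51 = 0.49
  ¬b: Łukasiewicz ¬ gives 1 − 0.03 = 0.97
  ¬a: Łukasiewicz ¬ gives 1 − 0.49 = 0.51
  (¬b ∧ ¬a) = min(0.97, 0.51) = 0.51
  (¬¬a ∨ (¬b ∧ ¬a)) = max(0.49, 0.51) = 0.51
  ¬a: Łukasiewicz ¬ gives 1 − 0.49 = 0.51
  (¬a ∨ b) = max(0.51, 0.03) = 0.51
  ((¬¬a ∨ (¬b ∧ ¬a)) ∨ (¬a ∨ b)) = max(0.51, 0.51) = 0.51
  Łukasiewicz value = 0.51
Difference: 1 − 0.51 = 0.49

0.49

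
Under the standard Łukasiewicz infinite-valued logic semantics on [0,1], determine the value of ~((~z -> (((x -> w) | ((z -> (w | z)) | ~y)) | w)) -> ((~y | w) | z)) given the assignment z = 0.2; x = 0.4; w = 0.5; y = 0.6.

~z: Łukasiewicz ¬ gives 1 − 0.2 = 0.8
(x -> w): min(1, 1 − 0.4 + 0.5) = 1
(w | z) = max(0.5, 0.2) = 0.5
(z -> (w | z)): min(1, 1 − 0.2 + 0.5) = 1
~y: Łukasiewicz ¬ gives 1 − 0.6 = 0.4
((z -> (w | z)) | ~y) = max(1, 0.4) = 1
((x -> w) | ((z -> (w | z)) | ~y)) = max(1, 1) = 1
(((x -> w) | ((z -> (w | z)) | ~y)) | w) = max(1, 0.5) = 1
(~z -> (((x -> w) | ((z -> (w | z)) | ~y)) | w)): min(1, 1 − 0.8 + 1) = 1
~y: Łukasiewicz ¬ gives 1 − 0.6 = 0.4
(~y | w) = max(0.4, 0.5) = 0.5
((~y | w) | z) = max(0.5, 0.2) = 0.5
((~z -> (((x -> w) | ((z -> (w | z)) | ~y)) | w)) -> ((~y | w) | z)): min(1, 1 − 1 + 0.5) = 0.5
~((~z -> (((x -> w) | ((z -> (w | z)) | ~y)) | w)) -> ((~y | w) | z)): Łukasiewicz ¬ gives 1 − 0.5 = 0.5

0.50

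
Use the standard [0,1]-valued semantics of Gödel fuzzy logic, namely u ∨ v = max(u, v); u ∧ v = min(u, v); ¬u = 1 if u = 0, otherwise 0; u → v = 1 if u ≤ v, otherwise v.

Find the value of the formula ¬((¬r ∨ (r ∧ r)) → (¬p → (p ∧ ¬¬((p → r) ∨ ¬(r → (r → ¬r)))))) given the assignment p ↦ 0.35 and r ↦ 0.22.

¬r: Gödel ¬ of 0.22 = 0 (operand ≠ 0)
(r ∧ r) = min(0.22, 0.22) = 0.22
(¬r ∨ (r ∧ r)) = max(0, 0.22) = 0.22
¬p: Gödel ¬ of 0.35 = 0 (operand ≠ 0)
(p → r): 0.35 > 0.22, so result = 0.22
¬r: Gödel ¬ of 0.22 = 0 (operand ≠ 0)
(r → ¬r): 0.22 > 0, so result = 0
(r → (r → ¬r)): 0.22 > 0, so result = 0
¬(r → (r → ¬r)): Gödel ¬ of 0 = 1 (operand is 0)
((p → r) ∨ ¬(r → (r → ¬r))) = max(0.22, 1) = 1
¬((p → r) ∨ ¬(r → (r → ¬r))): Gödel ¬ of 1 = 0 (operand ≠ 0)
¬¬((p → r) ∨ ¬(r → (r → ¬r))): Gödel ¬ of 0 = 1 (operand is 0)
(p ∧ ¬¬((p → r) ∨ ¬(r → (r → ¬r)))) = min(0.35, 1) = 0.35
(¬p → (p ∧ ¬¬((p → r) ∨ ¬(r → (r → ¬r))))): 0 ≤ 0.35, so result = 1
((¬r ∨ (r ∧ r)) → (¬p → (p ∧ ¬¬((p → r) ∨ ¬(r → (r → ¬r)))))): 0.22 ≤ 1, so result = 1
¬((¬r ∨ (r ∧ r)) → (¬p → (p ∧ ¬¬((p → r) ∨ ¬(r → (r → ¬r)))))): Gödel ¬ of 1 = 0 (operand ≠ 0)

0.00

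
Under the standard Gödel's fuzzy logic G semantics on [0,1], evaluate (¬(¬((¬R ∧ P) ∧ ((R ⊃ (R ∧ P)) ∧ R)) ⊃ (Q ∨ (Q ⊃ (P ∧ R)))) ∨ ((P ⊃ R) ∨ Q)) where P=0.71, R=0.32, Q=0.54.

¬R: Gödel ¬ of 0.32 = 0 (operand ≠ 0)
(¬R ∧ P) = min(0, 0.71) = 0
(R ∧ P) = min(0.32, 0.71) = 0.32
(R ⊃ (R ∧ P)): 0.32 ≤ 0.32, so result = 1
((R ⊃ (R ∧ P)) ∧ R) = min(1, 0.32) = 0.32
((¬R ∧ P) ∧ ((R ⊃ (R ∧ P)) ∧ R)) = min(0, 0.32) = 0
¬((¬R ∧ P) ∧ ((R ⊃ (R ∧ P)) ∧ R)): Gödel ¬ of 0 = 1 (operand is 0)
(P ∧ R) = min(0.71, 0.32) = 0.32
(Q ⊃ (P ∧ R)): 0.54 > 0.32, so result = 0.32
(Q ∨ (Q ⊃ (P ∧ R))) = max(0.54, 0.32) = 0.54
(¬((¬R ∧ P) ∧ ((R ⊃ (R ∧ P)) ∧ R)) ⊃ (Q ∨ (Q ⊃ (P ∧ R)))): 1 > 0.54, so result = 0.54
¬(¬((¬R ∧ P) ∧ ((R ⊃ (R ∧ P)) ∧ R)) ⊃ (Q ∨ (Q ⊃ (P ∧ R)))): Gödel ¬ of 0.54 = 0 (operand ≠ 0)
(P ⊃ R): 0.71 > 0.32, so result = 0.32
((P ⊃ R) ∨ Q) = max(0.32, 0.54) = 0.54
(¬(¬((¬R ∧ P) ∧ ((R ⊃ (R ∧ P)) ∧ R)) ⊃ (Q ∨ (Q ⊃ (P ∧ R)))) ∨ ((P ⊃ R) ∨ Q)) = max(0, 0.54) = 0.54

0.54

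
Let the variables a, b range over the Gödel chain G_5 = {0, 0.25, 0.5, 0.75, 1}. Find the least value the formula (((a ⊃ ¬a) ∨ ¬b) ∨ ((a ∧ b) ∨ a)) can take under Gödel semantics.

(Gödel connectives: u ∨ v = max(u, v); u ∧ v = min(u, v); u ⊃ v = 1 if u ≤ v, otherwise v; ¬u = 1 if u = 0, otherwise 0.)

0.25

The minimum is attained at a = 0.25, b = 0.25:
  ¬a: Gödel ¬ of 0.25 = 0 (operand ≠ 0)
  (a ⊃ ¬a): 0.25 > 0, so result = 0
  ¬b: Gödel ¬ of 0.25 = 0 (operand ≠ 0)
  ((a ⊃ ¬a) ∨ ¬b) = max(0, 0) = 0
  (a ∧ b) = min(0.25, 0.25) = 0.25
  ((a ∧ b) ∨ a) = max(0.25, 0.25) = 0.25
  (((a ⊃ ¬a) ∨ ¬b) ∨ ((a ∧ b) ∨ a)) = max(0, 0.25) = 0.25
Checking all 25 assignments confirms none give a value below 0.25.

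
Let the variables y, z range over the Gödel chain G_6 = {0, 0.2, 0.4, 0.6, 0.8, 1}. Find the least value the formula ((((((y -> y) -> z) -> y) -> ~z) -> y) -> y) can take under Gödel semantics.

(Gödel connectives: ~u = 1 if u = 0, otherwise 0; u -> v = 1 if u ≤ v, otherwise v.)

0.20

The minimum is attained at y = 0.2, z = 0.2:
  (y -> y): 0.2 ≤ 0.2, so result = 1
  ((y -> y) -> z): 1 > 0.2, so result = 0.2
  (((y -> y) -> z) -> y): 0.2 ≤ 0.2, so result = 1
  ~z: Gödel ¬ of 0.2 = 0 (operand ≠ 0)
  ((((y -> y) -> z) -> y) -> ~z): 1 > 0, so result = 0
  (((((y -> y) -> z) -> y) -> ~z) -> y): 0 ≤ 0.2, so result = 1
  ((((((y -> y) -> z) -> y) -> ~z) -> y) -> y): 1 > 0.2, so result = 0.2
Checking all 36 assignments confirms none give a value below 0.20.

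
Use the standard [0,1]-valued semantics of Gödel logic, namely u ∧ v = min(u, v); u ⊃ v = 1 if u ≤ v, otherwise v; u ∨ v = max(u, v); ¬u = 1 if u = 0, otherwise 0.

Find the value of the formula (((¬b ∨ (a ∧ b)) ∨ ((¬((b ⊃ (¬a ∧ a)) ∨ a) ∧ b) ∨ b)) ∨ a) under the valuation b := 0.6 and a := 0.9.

0.90

¬b: Gödel ¬ of 0.6 = 0 (operand ≠ 0)
(a ∧ b) = min(0.9, 0.6) = 0.6
(¬b ∨ (a ∧ b)) = max(0, 0.6) = 0.6
¬a: Gödel ¬ of 0.9 = 0 (operand ≠ 0)
(¬a ∧ a) = min(0, 0.9) = 0
(b ⊃ (¬a ∧ a)): 0.6 > 0, so result = 0
((b ⊃ (¬a ∧ a)) ∨ a) = max(0, 0.9) = 0.9
¬((b ⊃ (¬a ∧ a)) ∨ a): Gödel ¬ of 0.9 = 0 (operand ≠ 0)
(¬((b ⊃ (¬a ∧ a)) ∨ a) ∧ b) = min(0, 0.6) = 0
((¬((b ⊃ (¬a ∧ a)) ∨ a) ∧ b) ∨ b) = max(0, 0.6) = 0.6
((¬b ∨ (a ∧ b)) ∨ ((¬((b ⊃ (¬a ∧ a)) ∨ a) ∧ b) ∨ b)) = max(0.6, 0.6) = 0.6
(((¬b ∨ (a ∧ b)) ∨ ((¬((b ⊃ (¬a ∧ a)) ∨ a) ∧ b) ∨ b)) ∨ a) = max(0.6, 0.9) = 0.9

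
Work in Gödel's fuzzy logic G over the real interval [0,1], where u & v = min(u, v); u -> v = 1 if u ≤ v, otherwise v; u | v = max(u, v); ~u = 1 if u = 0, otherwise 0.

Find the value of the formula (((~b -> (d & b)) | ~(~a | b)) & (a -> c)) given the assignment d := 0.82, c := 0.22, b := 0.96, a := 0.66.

~b: Gödel ¬ of 0.96 = 0 (operand ≠ 0)
(d & b) = min(0.82, 0.96) = 0.82
(~b -> (d & b)): 0 ≤ 0.82, so result = 1
~a: Gödel ¬ of 0.66 = 0 (operand ≠ 0)
(~a | b) = max(0, 0.96) = 0.96
~(~a | b): Gödel ¬ of 0.96 = 0 (operand ≠ 0)
((~b -> (d & b)) | ~(~a | b)) = max(1, 0) = 1
(a -> c): 0.66 > 0.22, so result = 0.22
(((~b -> (d & b)) | ~(~a | b)) & (a -> c)) = min(1, 0.22) = 0.22

0.22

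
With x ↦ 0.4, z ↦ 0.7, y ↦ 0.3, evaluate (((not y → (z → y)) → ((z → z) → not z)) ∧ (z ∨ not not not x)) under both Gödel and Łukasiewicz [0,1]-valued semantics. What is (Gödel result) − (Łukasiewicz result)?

Gödel evaluation:
  not y: Gödel ¬ of 0.3 = 0 (operand ≠ 0)
  (z → y): 0.7 > 0.3, so result = 0.3
  (not y → (z → y)): 0 ≤ 0.3, so result = 1
  (z → z): 0.7 ≤ 0.7, so result = 1
  not z: Gödel ¬ of 0.7 = 0 (operand ≠ 0)
  ((z → z) → not z): 1 > 0, so result = 0
  ((not y → (z → y)) → ((z → z) → not z)): 1 > 0, so result = 0
  not x: Gödel ¬ of 0.4 = 0 (operand ≠ 0)
  not not x: Gödel ¬ of 0 = 1 (operand is 0)
  not not not x: Gödel ¬ of 1 = 0 (operand ≠ 0)
  (z ∨ not not not x) = max(0.7, 0) = 0.7
  (((not y → (z → y)) → ((z → z) → not z)) ∧ (z ∨ not not not x)) = min(0, 0.7) = 0
  Gödel value = 0
Łukasiewicz evaluation:
  not y: Łukasiewicz ¬ gives 1 − 0.3 = 0.7
  (z → y): min(1, 1 − 0.7 + 0.3) = 0.6
  (not y → (z → y)): min(1, 1 − 0.7 + 0.6) = 0.9
  (z → z): min(1, 1 − 0.7 + 0.7) = 1
  not z: Łukasiewicz ¬ gives 1 − 0.7 = 0.3
  ((z → z) → not z): min(1, 1 − 1 + 0.3) = 0.3
  ((not y → (z → y)) → ((z → z) → not z)): min(1, 1 − 0.9 + 0.3) = 0.4
  not x: Łukasiewicz ¬ gives 1 − 0.4 = 0.6
  not not x: Łukasiewicz ¬ gives 1 − 0.6 = 0.4
  not not not x: Łukasiewicz ¬ gives 1 − 0.4 = 0.6
  (z ∨ not not not x) = max(0.7, 0.6) = 0.7
  (((not y → (z → y)) → ((z → z) → not z)) ∧ (z ∨ not not not x)) = min(0.4, 0.7) = 0.4
  Łukasiewicz value = 0.4
Difference: 0 − 0.4 = -0.40

-0.40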